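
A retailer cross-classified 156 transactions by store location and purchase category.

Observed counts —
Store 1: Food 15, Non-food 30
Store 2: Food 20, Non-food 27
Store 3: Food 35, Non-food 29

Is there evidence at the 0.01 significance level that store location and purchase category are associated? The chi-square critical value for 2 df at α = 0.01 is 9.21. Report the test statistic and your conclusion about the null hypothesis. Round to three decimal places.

5.017; fail to reject H₀

Row totals: 45, 47, 64. Column totals: 70, 86. Grand total N = 156.
Expected counts (row total × column total / N):
  Store 1, Food: 45×70/156 = 20.1923
  Store 1, Non-food: 45×86/156 = 24.8077
  Store 2, Food: 47×70/156 = 21.0897
  Store 2, Non-food: 47×86/156 = 25.9103
  Store 3, Food: 64×70/156 = 28.7179
  Store 3, Non-food: 64×86/156 = 35.2821
Contributions (O − E)²/E:
  (15 − 20.1923)²/20.1923 = 1.3352
  (30 − 24.8077)²/24.8077 = 1.0868
  (20 − 21.0897)²/21.0897 = 0.0563
  (27 − 25.9103)²/25.9103 = 0.0458
  (35 − 28.7179)²/28.7179 = 1.3742
  (29 − 35.2821)²/35.2821 = 1.1185
χ² = 1.3352 + 1.0868 + 0.0563 + 0.0458 + 1.3742 + 1.1185 = 5.017
df = (3−1)(2−1) = 2. Since 5.017 < 9.21, fail to reject the null hypothesis of independence at α = 0.01.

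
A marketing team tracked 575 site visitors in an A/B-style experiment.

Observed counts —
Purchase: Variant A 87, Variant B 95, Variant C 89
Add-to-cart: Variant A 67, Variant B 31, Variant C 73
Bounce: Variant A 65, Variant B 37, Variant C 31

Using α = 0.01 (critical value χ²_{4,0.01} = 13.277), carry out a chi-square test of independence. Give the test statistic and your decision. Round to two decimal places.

Row totals: 271, 171, 133. Column totals: 219, 163, 193. Grand total N = 575.
Expected counts (row total × column total / N):
  Purchase, Variant A: 271×219/575 = 103.216
  Purchase, Variant B: 271×163/575 = 76.823
  Purchase, Variant C: 271×193/575 = 90.962
  Add-to-cart, Variant A: 171×219/575 = 65.129
  Add-to-cart, Variant B: 171×163/575 = 48.475
  Add-to-cart, Variant C: 171×193/575 = 57.397
  Bounce, Variant A: 133×219/575 = 50.656
  Bounce, Variant B: 133×163/575 = 37.703
  Bounce, Variant C: 133×193/575 = 44.642
Contributions (O − E)²/E:
  (87 − 103.216)²/103.216 = 2.5477
  (95 − 76.823)²/76.823 = 4.3008
  (89 − 90.962)²/90.962 = 0.0423
  (67 − 65.129)²/65.129 = 0.0537
  (31 − 48.475)²/48.475 = 6.2997
  (73 − 57.397)²/57.397 = 4.2416
  (65 − 50.656)²/50.656 = 4.0617
  (37 − 37.703)²/37.703 = 0.0131
  (31 − 44.642)²/44.642 = 4.1688
χ² = 2.5477 + 4.3008 + 0.0423 + 0.0537 + 6.2997 + 4.2416 + 4.0617 + 0.0131 + 4.1688 = 25.73
df = (3−1)(3−1) = 4. Since 25.73 > 13.277, reject the null hypothesis of independence at α = 0.01.

25.73; reject H₀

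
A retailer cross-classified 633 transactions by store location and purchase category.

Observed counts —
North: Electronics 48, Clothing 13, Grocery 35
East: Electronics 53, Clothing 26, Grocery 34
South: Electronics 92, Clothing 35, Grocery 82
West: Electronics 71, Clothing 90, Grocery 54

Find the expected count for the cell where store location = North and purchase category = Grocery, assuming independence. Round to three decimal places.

Row total (North) = 96; column total (Grocery) = 205; grand total N = 633.
Expected count = (row total × column total) / N = 96 × 205 / 633 = 31.090.

31.090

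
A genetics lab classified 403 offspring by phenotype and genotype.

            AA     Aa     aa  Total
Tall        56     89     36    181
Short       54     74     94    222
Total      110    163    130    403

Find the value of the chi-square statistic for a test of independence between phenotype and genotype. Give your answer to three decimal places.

Grand total N = 403.
Expected counts (row total × column total / N):
  Tall, AA: 181×110/403 = 49.40447
  Tall, Aa: 181×163/403 = 73.20844
  Tall, aa: 181×130/403 = 58.38710
  Short, AA: 222×110/403 = 60.59553
  Short, Aa: 222×163/403 = 89.79156
  Short, aa: 222×130/403 = 71.61290
Contributions (O − E)²/E:
  (56 − 49.40447)²/49.40447 = 0.8805
  (89 − 73.20844)²/73.20844 = 3.4063
  (36 − 58.38710)²/58.38710 = 8.5838
  (54 − 60.59553)²/60.59553 = 0.7179
  (74 − 89.79156)²/89.79156 = 2.7772
  (94 − 71.61290)²/71.61290 = 6.9985
χ² = 0.8805 + 3.4063 + 8.5838 + 0.7179 + 2.7772 + 6.9985 = 23.364

23.364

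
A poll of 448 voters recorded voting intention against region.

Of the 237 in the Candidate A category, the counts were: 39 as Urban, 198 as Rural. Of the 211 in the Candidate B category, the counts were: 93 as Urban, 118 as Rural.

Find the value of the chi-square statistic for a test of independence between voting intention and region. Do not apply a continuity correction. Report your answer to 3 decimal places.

40.973

Row totals: 237, 211. Column totals: 132, 316. Grand total N = 448.
Expected counts (row total × column total / N):
  Candidate A, Urban: 237×132/448 = 69.8304
  Candidate A, Rural: 237×316/448 = 167.1696
  Candidate B, Urban: 211×132/448 = 62.1696
  Candidate B, Rural: 211×316/448 = 148.8304
Contributions (O − E)²/E:
  (39 − 69.8304)²/69.8304 = 13.6117
  (198 − 167.1696)²/167.1696 = 5.6859
  (93 − 62.1696)²/62.1696 = 15.2890
  (118 − 148.8304)²/148.8304 = 6.3866
χ² = 13.6117 + 5.6859 + 15.2890 + 6.3866 = 40.973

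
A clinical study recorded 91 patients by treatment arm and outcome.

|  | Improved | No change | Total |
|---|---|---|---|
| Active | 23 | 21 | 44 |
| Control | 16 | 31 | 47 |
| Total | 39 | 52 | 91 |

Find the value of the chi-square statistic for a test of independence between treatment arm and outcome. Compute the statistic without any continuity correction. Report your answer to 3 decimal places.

3.084

Grand total N = 91.
Expected counts (row total × column total / N):
  Active, Improved: 44×39/91 = 18.8571
  Active, No change: 44×52/91 = 25.1429
  Control, Improved: 47×39/91 = 20.1429
  Control, No change: 47×52/91 = 26.8571
Contributions (O − E)²/E:
  (23 − 18.8571)²/18.8571 = 0.9102
  (21 − 25.1429)²/25.1429 = 0.6826
  (16 − 20.1429)²/20.1429 = 0.8521
  (31 − 26.8571)²/26.8571 = 0.6391
χ² = 0.9102 + 0.6826 + 0.8521 + 0.6391 = 3.084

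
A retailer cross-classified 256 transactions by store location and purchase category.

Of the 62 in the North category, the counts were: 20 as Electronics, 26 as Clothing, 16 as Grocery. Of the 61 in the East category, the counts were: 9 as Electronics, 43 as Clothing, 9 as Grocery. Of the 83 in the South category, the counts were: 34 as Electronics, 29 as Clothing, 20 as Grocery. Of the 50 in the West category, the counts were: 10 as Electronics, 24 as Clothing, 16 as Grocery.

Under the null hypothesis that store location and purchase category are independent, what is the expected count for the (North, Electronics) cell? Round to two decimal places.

17.68

Row total (North) = 62; column total (Electronics) = 73; grand total N = 256.
Expected count = (row total × column total) / N = 62 × 73 / 256 = 17.68.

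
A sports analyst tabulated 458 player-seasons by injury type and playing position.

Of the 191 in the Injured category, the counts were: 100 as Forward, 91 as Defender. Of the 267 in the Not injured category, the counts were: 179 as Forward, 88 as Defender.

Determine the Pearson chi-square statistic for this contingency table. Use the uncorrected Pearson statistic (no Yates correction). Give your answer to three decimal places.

Row totals: 191, 267. Column totals: 279, 179. Grand total N = 458.
Expected counts (row total × column total / N):
  Injured, Forward: 191×279/458 = 116.3515
  Injured, Defender: 191×179/458 = 74.6485
  Not injured, Forward: 267×279/458 = 162.6485
  Not injured, Defender: 267×179/458 = 104.3515
Contributions (O − E)²/E:
  (100 − 116.3515)²/116.3515 = 2.2980
  (91 − 74.6485)²/74.6485 = 3.5817
  (179 − 162.6485)²/162.6485 = 1.6439
  (88 − 104.3515)²/104.3515 = 2.5622
χ² = 2.2980 + 3.5817 + 1.6439 + 2.5622 = 10.086

10.086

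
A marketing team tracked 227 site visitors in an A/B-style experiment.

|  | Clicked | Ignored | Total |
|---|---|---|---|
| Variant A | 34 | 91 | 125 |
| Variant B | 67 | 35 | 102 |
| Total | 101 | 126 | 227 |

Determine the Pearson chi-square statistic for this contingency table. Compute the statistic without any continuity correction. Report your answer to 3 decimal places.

33.686

Grand total N = 227.
Expected counts (row total × column total / N):
  Variant A, Clicked: 125×101/227 = 55.6167
  Variant A, Ignored: 125×126/227 = 69.3833
  Variant B, Clicked: 102×101/227 = 45.3833
  Variant B, Ignored: 102×126/227 = 56.6167
Contributions (O − E)²/E:
  (34 − 55.6167)²/55.6167 = 8.4018
  (91 − 69.3833)²/69.3833 = 6.7348
  (67 − 45.3833)²/45.3833 = 10.2963
  (35 − 56.6167)²/56.6167 = 8.2534
χ² = 8.4018 + 6.7348 + 10.2963 + 8.2534 = 33.686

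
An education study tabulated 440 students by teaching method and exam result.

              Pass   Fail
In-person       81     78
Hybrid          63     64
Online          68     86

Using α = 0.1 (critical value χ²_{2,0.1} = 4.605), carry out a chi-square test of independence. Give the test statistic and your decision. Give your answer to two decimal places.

1.59; fail to reject H₀

Row totals: 159, 127, 154. Column totals: 212, 228. Grand total N = 440.
Expected counts (row total × column total / N):
  In-person, Pass: 159×212/440 = 76.609
  In-person, Fail: 159×228/440 = 82.391
  Hybrid, Pass: 127×212/440 = 61.191
  Hybrid, Fail: 127×228/440 = 65.809
  Online, Pass: 154×212/440 = 74.200
  Online, Fail: 154×228/440 = 79.800
Contributions (O − E)²/E:
  (81 − 76.609)²/76.609 = 0.2517
  (78 − 82.391)²/82.391 = 0.2340
  (63 − 61.191)²/61.191 = 0.0535
  (64 − 65.809)²/65.809 = 0.0497
  (68 − 74.200)²/74.200 = 0.5181
  (86 − 79.800)²/79.800 = 0.4817
χ² = 0.2517 + 0.2340 + 0.0535 + 0.0497 + 0.5181 + 0.4817 = 1.59
df = (3−1)(2−1) = 2. Since 1.59 < 4.605, fail to reject the null hypothesis of independence at α = 0.1.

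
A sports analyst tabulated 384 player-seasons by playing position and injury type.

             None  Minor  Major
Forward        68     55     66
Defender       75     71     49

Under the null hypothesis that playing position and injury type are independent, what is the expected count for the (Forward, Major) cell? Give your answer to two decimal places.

56.60

Row total (Forward) = 189; column total (Major) = 115; grand total N = 384.
Expected count = (row total × column total) / N = 189 × 115 / 384 = 56.60.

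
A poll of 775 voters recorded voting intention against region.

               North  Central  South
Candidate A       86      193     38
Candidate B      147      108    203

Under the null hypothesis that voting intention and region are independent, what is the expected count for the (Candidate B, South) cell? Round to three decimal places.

142.423

Row total (Candidate B) = 458; column total (South) = 241; grand total N = 775.
Expected count = (row total × column total) / N = 458 × 241 / 775 = 142.423.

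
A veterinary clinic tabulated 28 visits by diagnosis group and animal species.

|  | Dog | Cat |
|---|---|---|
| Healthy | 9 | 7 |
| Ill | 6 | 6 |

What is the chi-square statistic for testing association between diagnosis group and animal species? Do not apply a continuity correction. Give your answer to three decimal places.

Row totals: 16, 12. Column totals: 15, 13. Grand total N = 28.
Expected counts (row total × column total / N):
  Healthy, Dog: 16×15/28 = 8.5714
  Healthy, Cat: 16×13/28 = 7.4286
  Ill, Dog: 12×15/28 = 6.4286
  Ill, Cat: 12×13/28 = 5.5714
Contributions (O − E)²/E:
  (9 − 8.5714)²/8.5714 = 0.0214
  (7 − 7.4286)²/7.4286 = 0.0247
  (6 − 6.4286)²/6.4286 = 0.0286
  (6 − 5.5714)²/5.5714 = 0.0330
χ² = 0.0214 + 0.0247 + 0.0286 + 0.0330 = 0.108

0.108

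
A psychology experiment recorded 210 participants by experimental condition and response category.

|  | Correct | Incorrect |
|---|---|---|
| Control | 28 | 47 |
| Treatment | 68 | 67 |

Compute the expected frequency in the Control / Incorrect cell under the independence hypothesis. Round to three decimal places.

Row total (Control) = 75; column total (Incorrect) = 114; grand total N = 210.
Expected count = (row total × column total) / N = 75 × 114 / 210 = 40.714.

40.714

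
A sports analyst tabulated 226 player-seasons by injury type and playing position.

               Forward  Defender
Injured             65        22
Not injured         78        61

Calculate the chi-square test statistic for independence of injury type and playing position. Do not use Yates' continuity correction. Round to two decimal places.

Row totals: 87, 139. Column totals: 143, 83. Grand total N = 226.
Expected counts (row total × column total / N):
  Injured, Forward: 87×143/226 = 55.049
  Injured, Defender: 87×83/226 = 31.951
  Not injured, Forward: 139×143/226 = 87.951
  Not injured, Defender: 139×83/226 = 51.049
Contributions (O − E)²/E:
  (65 − 55.049)²/55.049 = 1.7988
  (22 − 31.951)²/31.951 = 3.0992
  (78 − 87.951)²/87.951 = 1.1259
  (61 − 51.049)²/51.049 = 1.9398
χ² = 1.7988 + 3.0992 + 1.1259 + 1.9398 = 7.96

7.96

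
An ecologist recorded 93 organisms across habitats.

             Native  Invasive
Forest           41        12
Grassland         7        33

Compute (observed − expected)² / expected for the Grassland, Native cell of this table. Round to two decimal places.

Row total (Grassland) = 40; column total (Native) = 48; N = 93.
Expected count E = 40 × 48 / 93 = 20.6452.
Contribution = (O − E)²/E = (7 − 20.6452)² / 20.6452 = 9.02.

9.02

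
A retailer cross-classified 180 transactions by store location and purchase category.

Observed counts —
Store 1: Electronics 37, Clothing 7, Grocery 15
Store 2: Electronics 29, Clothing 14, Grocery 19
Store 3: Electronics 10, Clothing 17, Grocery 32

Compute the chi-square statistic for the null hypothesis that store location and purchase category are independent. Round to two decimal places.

Row totals: 59, 62, 59. Column totals: 76, 38, 66. Grand total N = 180.
Expected counts (row total × column total / N):
  Store 1, Electronics: 59×76/180 = 24.911
  Store 1, Clothing: 59×38/180 = 12.456
  Store 1, Grocery: 59×66/180 = 21.633
  Store 2, Electronics: 62×76/180 = 26.178
  Store 2, Clothing: 62×38/180 = 13.089
  Store 2, Grocery: 62×66/180 = 22.733
  Store 3, Electronics: 59×76/180 = 24.911
  Store 3, Clothing: 59×38/180 = 12.456
  Store 3, Grocery: 59×66/180 = 21.633
Contributions (O − E)²/E:
  (37 − 24.911)²/24.911 = 5.8666
  (7 − 12.456)²/12.456 = 2.3898
  (15 − 21.633)²/21.633 = 2.0338
  (29 − 26.178)²/26.178 = 0.3042
  (14 − 13.089)²/13.089 = 0.0634
  (19 − 22.733)²/22.733 = 0.6130
  (10 − 24.911)²/24.911 = 8.9253
  (17 − 12.456)²/12.456 = 1.6577
  (32 − 21.633)²/21.633 = 4.9681
χ² = 5.8666 + 2.3898 + 2.0338 + 0.3042 + 0.0634 + 0.6130 + 8.9253 + 1.6577 + 4.9681 = 26.82

26.82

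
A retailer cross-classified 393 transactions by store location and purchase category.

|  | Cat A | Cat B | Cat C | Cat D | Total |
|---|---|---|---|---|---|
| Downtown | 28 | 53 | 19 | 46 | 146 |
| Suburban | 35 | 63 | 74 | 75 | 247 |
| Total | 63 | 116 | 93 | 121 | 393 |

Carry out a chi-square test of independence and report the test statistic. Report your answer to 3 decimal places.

Grand total N = 393.
Expected counts (row total × column total / N):
  Downtown, Cat A: 146×63/393 = 23.40458
  Downtown, Cat B: 146×116/393 = 43.09415
  Downtown, Cat C: 146×93/393 = 34.54962
  Downtown, Cat D: 146×121/393 = 44.95165
  Suburban, Cat A: 247×63/393 = 39.59542
  Suburban, Cat B: 247×116/393 = 72.90585
  Suburban, Cat C: 247×93/393 = 58.45038
  Suburban, Cat D: 247×121/393 = 76.04835
Contributions (O − E)²/E:
  (28 − 23.40458)²/23.40458 = 0.9023
  (53 − 43.09415)²/43.09415 = 2.2770
  (19 − 34.54962)²/34.54962 = 6.9984
  (46 − 44.95165)²/44.95165 = 0.0244
  (35 − 39.59542)²/39.59542 = 0.5333
  (63 − 72.90585)²/72.90585 = 1.3459
  (74 − 58.45038)²/58.45038 = 4.1367
  (75 − 76.04835)²/76.04835 = 0.0145
χ² = 0.9023 + 2.2770 + 6.9984 + 0.0244 + 0.5333 + 1.3459 + 4.1367 + 0.0145 = 16.233

16.233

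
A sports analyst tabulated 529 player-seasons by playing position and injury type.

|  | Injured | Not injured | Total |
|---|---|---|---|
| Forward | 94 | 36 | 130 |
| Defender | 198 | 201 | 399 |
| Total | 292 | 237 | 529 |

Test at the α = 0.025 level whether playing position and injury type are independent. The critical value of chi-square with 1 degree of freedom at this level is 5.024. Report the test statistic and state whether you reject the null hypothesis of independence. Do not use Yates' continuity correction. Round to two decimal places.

20.40; reject H₀

Grand total N = 529.
Expected counts (row total × column total / N):
  Forward, Injured: 130×292/529 = 71.758
  Forward, Not injured: 130×237/529 = 58.242
  Defender, Injured: 399×292/529 = 220.242
  Defender, Not injured: 399×237/529 = 178.758
Contributions (O − E)²/E:
  (94 − 71.758)²/71.758 = 6.8941
  (36 − 58.242)²/58.242 = 8.4940
  (198 − 220.242)²/220.242 = 2.2462
  (201 − 178.758)²/178.758 = 2.7675
χ² = 6.8941 + 8.4940 + 2.2462 + 2.7675 = 20.40
df = (2−1)(2−1) = 1. Since 20.40 > 5.024, reject the null hypothesis of independence at α = 0.025.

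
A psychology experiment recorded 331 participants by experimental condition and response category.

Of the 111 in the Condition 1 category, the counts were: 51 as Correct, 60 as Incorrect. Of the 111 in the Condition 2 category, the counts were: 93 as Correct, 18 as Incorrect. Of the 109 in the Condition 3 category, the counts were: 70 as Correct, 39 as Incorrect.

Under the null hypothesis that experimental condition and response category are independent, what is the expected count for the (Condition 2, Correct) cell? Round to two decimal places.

71.76

Row total (Condition 2) = 111; column total (Correct) = 214; grand total N = 331.
Expected count = (row total × column total) / N = 111 × 214 / 331 = 71.76.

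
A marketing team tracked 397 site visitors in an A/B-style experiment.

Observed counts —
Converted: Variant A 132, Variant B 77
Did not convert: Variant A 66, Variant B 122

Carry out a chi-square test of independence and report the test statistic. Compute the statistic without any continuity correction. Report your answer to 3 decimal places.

31.152

Row totals: 209, 188. Column totals: 198, 199. Grand total N = 397.
Expected counts (row total × column total / N):
  Converted, Variant A: 209×198/397 = 104.2368
  Converted, Variant B: 209×199/397 = 104.7632
  Did not convert, Variant A: 188×198/397 = 93.7632
  Did not convert, Variant B: 188×199/397 = 94.2368
Contributions (O − E)²/E:
  (132 − 104.2368)²/104.2368 = 7.3947
  (77 − 104.7632)²/104.7632 = 7.3575
  (66 − 93.7632)²/93.7632 = 8.2207
  (122 − 94.2368)²/94.2368 = 8.1793
χ² = 7.3947 + 7.3575 + 8.2207 + 8.1793 = 31.152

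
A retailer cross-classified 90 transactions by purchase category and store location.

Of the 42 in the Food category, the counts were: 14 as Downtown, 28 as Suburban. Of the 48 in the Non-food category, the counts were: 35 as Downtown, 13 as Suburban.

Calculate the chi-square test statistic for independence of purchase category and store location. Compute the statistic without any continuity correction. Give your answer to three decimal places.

14.151

Row totals: 42, 48. Column totals: 49, 41. Grand total N = 90.
Expected counts (row total × column total / N):
  Food, Downtown: 42×49/90 = 22.8667
  Food, Suburban: 42×41/90 = 19.1333
  Non-food, Downtown: 48×49/90 = 26.1333
  Non-food, Suburban: 48×41/90 = 21.8667
Contributions (O − E)²/E:
  (14 − 22.8667)²/22.8667 = 3.4381
  (28 − 19.1333)²/19.1333 = 4.1090
  (35 − 26.1333)²/26.1333 = 3.0084
  (13 − 21.8667)²/21.8667 = 3.5953
χ² = 3.4381 + 4.1090 + 3.0084 + 3.5953 = 14.151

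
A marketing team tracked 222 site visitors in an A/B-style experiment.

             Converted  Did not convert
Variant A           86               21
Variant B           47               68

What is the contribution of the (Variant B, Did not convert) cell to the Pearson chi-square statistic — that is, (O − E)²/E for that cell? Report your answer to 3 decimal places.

10.399

Row total (Variant B) = 115; column total (Did not convert) = 89; N = 222.
Expected count E = 115 × 89 / 222 = 46.1036.
Contribution = (O − E)²/E = (68 − 46.1036)² / 46.1036 = 10.399.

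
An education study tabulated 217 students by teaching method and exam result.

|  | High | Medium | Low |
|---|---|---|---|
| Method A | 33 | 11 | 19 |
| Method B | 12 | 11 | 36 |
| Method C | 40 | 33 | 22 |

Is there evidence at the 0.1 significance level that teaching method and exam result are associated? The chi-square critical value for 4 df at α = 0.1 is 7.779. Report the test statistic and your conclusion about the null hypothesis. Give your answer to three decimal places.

29.665; reject H₀

Row totals: 63, 59, 95. Column totals: 85, 55, 77. Grand total N = 217.
Expected counts (row total × column total / N):
  Method A, High: 63×85/217 = 24.67742
  Method A, Medium: 63×55/217 = 15.96774
  Method A, Low: 63×77/217 = 22.35484
  Method B, High: 59×85/217 = 23.11060
  Method B, Medium: 59×55/217 = 14.95392
  Method B, Low: 59×77/217 = 20.93548
  Method C, High: 95×85/217 = 37.21198
  Method C, Medium: 95×55/217 = 24.07834
  Method C, Low: 95×77/217 = 33.70968
Contributions (O − E)²/E:
  (33 − 24.67742)²/24.67742 = 2.8068
  (11 − 15.96774)²/15.96774 = 1.5455
  (19 − 22.35484)²/22.35484 = 0.5035
  (12 − 23.11060)²/23.11060 = 5.3415
  (11 − 14.95392)²/14.95392 = 1.0454
  (36 − 20.93548)²/20.93548 = 10.8400
  (40 − 37.21198)²/37.21198 = 0.2089
  (33 − 24.07834)²/24.07834 = 3.3057
  (22 − 33.70968)²/33.70968 = 4.0676
χ² = 2.8068 + 1.5455 + 0.5035 + 5.3415 + 1.0454 + 10.8400 + 0.2089 + 3.3057 + 4.0676 = 29.665
df = (3−1)(3−1) = 4. Since 29.665 > 7.779, reject the null hypothesis of independence at α = 0.1.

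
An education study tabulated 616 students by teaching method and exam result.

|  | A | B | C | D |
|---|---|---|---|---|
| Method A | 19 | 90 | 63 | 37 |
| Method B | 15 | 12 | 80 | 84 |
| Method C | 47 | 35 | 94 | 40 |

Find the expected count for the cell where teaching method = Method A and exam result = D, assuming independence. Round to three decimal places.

Row total (Method A) = 209; column total (D) = 161; grand total N = 616.
Expected count = (row total × column total) / N = 209 × 161 / 616 = 54.625.

54.625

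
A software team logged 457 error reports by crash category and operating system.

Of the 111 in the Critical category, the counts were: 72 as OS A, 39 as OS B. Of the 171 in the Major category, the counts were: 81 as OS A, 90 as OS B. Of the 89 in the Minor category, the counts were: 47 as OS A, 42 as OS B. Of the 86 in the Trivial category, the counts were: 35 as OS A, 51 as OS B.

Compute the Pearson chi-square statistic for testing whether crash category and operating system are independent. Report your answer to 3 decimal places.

13.183

Row totals: 111, 171, 89, 86. Column totals: 235, 222. Grand total N = 457.
Expected counts (row total × column total / N):
  Critical, OS A: 111×235/457 = 57.0788
  Critical, OS B: 111×222/457 = 53.9212
  Major, OS A: 171×235/457 = 87.9322
  Major, OS B: 171×222/457 = 83.0678
  Minor, OS A: 89×235/457 = 45.7659
  Minor, OS B: 89×222/457 = 43.2341
  Trivial, OS A: 86×235/457 = 44.2232
  Trivial, OS B: 86×222/457 = 41.7768
Contributions (O − E)²/E:
  (72 − 57.0788)²/57.0788 = 3.9006
  (39 − 53.9212)²/53.9212 = 4.1290
  (81 − 87.9322)²/87.9322 = 0.5465
  (90 − 83.0678)²/83.0678 = 0.5785
  (47 − 45.7659)²/45.7659 = 0.0333
  (42 − 43.2341)²/43.2341 = 0.0352
  (35 − 44.2232)²/44.2232 = 1.9236
  (51 − 41.7768)²/41.7768 = 2.0362
χ² = 3.9006 + 4.1290 + 0.5465 + 0.5785 + 0.0333 + 0.0352 + 1.9236 + 2.0362 = 13.183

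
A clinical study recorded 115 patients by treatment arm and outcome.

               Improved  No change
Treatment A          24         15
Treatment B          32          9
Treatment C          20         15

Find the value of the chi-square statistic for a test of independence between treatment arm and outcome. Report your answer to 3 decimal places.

Row totals: 39, 41, 35. Column totals: 76, 39. Grand total N = 115.
Expected counts (row total × column total / N):
  Treatment A, Improved: 39×76/115 = 25.7739
  Treatment A, No change: 39×39/115 = 13.2261
  Treatment B, Improved: 41×76/115 = 27.0957
  Treatment B, No change: 41×39/115 = 13.9043
  Treatment C, Improved: 35×76/115 = 23.1304
  Treatment C, No change: 35×39/115 = 11.8696
Contributions (O − E)²/E:
  (24 − 25.7739)²/25.7739 = 0.1221
  (15 − 13.2261)²/13.2261 = 0.2379
  (32 − 27.0957)²/27.0957 = 0.8877
  (9 − 13.9043)²/13.9043 = 1.7298
  (20 − 23.1304)²/23.1304 = 0.4237
  (15 − 11.8696)²/11.8696 = 0.8256
χ² = 0.1221 + 0.2379 + 0.8877 + 1.7298 + 0.4237 + 0.8256 = 4.227

4.227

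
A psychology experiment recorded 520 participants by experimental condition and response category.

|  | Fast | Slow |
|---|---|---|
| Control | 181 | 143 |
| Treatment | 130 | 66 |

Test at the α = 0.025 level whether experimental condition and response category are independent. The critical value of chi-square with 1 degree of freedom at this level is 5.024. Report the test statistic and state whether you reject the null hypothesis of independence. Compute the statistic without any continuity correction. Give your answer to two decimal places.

5.56; reject H₀

Row totals: 324, 196. Column totals: 311, 209. Grand total N = 520.
Expected counts (row total × column total / N):
  Control, Fast: 324×311/520 = 193.777
  Control, Slow: 324×209/520 = 130.223
  Treatment, Fast: 196×311/520 = 117.223
  Treatment, Slow: 196×209/520 = 78.777
Contributions (O − E)²/E:
  (181 − 193.777)²/193.777 = 0.8425
  (143 − 130.223)²/130.223 = 1.2536
  (130 − 117.223)²/117.223 = 1.3927
  (66 − 78.777)²/78.777 = 2.0723
χ² = 0.8425 + 1.2536 + 1.3927 + 2.0723 = 5.56
df = (2−1)(2−1) = 1. Since 5.56 > 5.024, reject the null hypothesis of independence at α = 0.025.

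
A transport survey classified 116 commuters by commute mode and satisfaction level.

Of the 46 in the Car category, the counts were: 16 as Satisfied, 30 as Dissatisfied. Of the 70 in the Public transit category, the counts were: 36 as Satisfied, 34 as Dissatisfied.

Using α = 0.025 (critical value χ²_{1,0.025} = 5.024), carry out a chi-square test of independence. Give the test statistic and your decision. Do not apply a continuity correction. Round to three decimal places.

3.110; fail to reject H₀

Row totals: 46, 70. Column totals: 52, 64. Grand total N = 116.
Expected counts (row total × column total / N):
  Car, Satisfied: 46×52/116 = 20.6207
  Car, Dissatisfied: 46×64/116 = 25.3793
  Public transit, Satisfied: 70×52/116 = 31.3793
  Public transit, Dissatisfied: 70×64/116 = 38.6207
Contributions (O − E)²/E:
  (16 − 20.6207)²/20.6207 = 1.0354
  (30 − 25.3793)²/25.3793 = 0.8413
  (36 − 31.3793)²/31.3793 = 0.6804
  (34 − 38.6207)²/38.6207 = 0.5528
χ² = 1.0354 + 0.8413 + 0.6804 + 0.5528 = 3.110
df = (2−1)(2−1) = 1. Since 3.110 < 5.024, fail to reject the null hypothesis of independence at α = 0.025.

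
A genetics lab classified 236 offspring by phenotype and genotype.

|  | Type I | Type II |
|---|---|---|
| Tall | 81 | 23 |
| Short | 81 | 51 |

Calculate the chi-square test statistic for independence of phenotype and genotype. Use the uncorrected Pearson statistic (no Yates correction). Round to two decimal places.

Row totals: 104, 132. Column totals: 162, 74. Grand total N = 236.
Expected counts (row total × column total / N):
  Tall, Type I: 104×162/236 = 71.390
  Tall, Type II: 104×74/236 = 32.610
  Short, Type I: 132×162/236 = 90.610
  Short, Type II: 132×74/236 = 41.390
Contributions (O − E)²/E:
  (81 − 71.390)²/71.390 = 1.2936
  (23 − 32.610)²/32.610 = 2.8320
  (81 − 90.610)²/90.610 = 1.0192
  (51 − 41.390)²/41.390 = 2.2313
χ² = 1.2936 + 2.8320 + 1.0192 + 2.2313 = 7.38

7.38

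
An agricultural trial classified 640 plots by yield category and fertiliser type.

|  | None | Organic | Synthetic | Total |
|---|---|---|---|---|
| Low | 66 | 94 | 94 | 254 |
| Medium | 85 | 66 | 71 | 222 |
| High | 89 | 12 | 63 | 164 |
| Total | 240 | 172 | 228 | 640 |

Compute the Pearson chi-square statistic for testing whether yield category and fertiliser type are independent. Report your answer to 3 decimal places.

Grand total N = 640.
Expected counts (row total × column total / N):
  Low, None: 254×240/640 = 95.2500
  Low, Organic: 254×172/640 = 68.2625
  Low, Synthetic: 254×228/640 = 90.4875
  Medium, None: 222×240/640 = 83.2500
  Medium, Organic: 222×172/640 = 59.6625
  Medium, Synthetic: 222×228/640 = 79.0875
  High, None: 164×240/640 = 61.5000
  High, Organic: 164×172/640 = 44.0750
  High, Synthetic: 164×228/640 = 58.4250
Contributions (O − E)²/E:
  (66 − 95.2500)²/95.2500 = 8.9823
  (94 − 68.2625)²/68.2625 = 9.7040
  (94 − 90.4875)²/90.4875 = 0.1363
  (85 − 83.2500)²/83.2500 = 0.0368
  (66 − 59.6625)²/59.6625 = 0.6732
  (71 − 79.0875)²/79.0875 = 0.8270
  (89 − 61.5000)²/61.5000 = 12.2967
  (12 − 44.0750)²/44.0750 = 23.3422
  (63 − 58.4250)²/58.4250 = 0.3582
χ² = 8.9823 + 9.7040 + 0.1363 + 0.0368 + 0.6732 + 0.8270 + 12.2967 + 23.3422 + 0.3582 = 56.357

56.357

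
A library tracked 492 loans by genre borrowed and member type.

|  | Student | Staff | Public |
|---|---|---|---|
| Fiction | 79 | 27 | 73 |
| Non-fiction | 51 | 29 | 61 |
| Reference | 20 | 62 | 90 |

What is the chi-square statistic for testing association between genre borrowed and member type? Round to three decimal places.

Row totals: 179, 141, 172. Column totals: 150, 118, 224. Grand total N = 492.
Expected counts (row total × column total / N):
  Fiction, Student: 179×150/492 = 54.5732
  Fiction, Staff: 179×118/492 = 42.9309
  Fiction, Public: 179×224/492 = 81.4959
  Non-fiction, Student: 141×150/492 = 42.9878
  Non-fiction, Staff: 141×118/492 = 33.8171
  Non-fiction, Public: 141×224/492 = 64.1951
  Reference, Student: 172×150/492 = 52.4390
  Reference, Staff: 172×118/492 = 41.2520
  Reference, Public: 172×224/492 = 78.3089
Contributions (O − E)²/E:
  (79 − 54.5732)²/54.5732 = 10.9334
  (27 − 42.9309)²/42.9309 = 5.9117
  (73 − 81.4959)²/81.4959 = 0.8857
  (51 − 42.9878)²/42.9878 = 1.4933
  (29 − 33.8171)²/33.8171 = 0.6862
  (61 − 64.1951)²/64.1951 = 0.1590
  (20 − 52.4390)²/52.4390 = 20.0669
  (62 − 41.2520)²/41.2520 = 10.4354
  (90 − 78.3089)²/78.3089 = 1.7454
χ² = 10.9334 + 5.9117 + 0.8857 + 1.4933 + 0.6862 + 0.1590 + 20.0669 + 10.4354 + 1.7454 = 52.317

52.317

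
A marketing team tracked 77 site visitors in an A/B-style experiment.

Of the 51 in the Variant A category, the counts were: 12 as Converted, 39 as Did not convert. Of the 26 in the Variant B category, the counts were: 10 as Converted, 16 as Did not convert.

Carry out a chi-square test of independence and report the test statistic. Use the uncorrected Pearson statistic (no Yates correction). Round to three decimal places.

Row totals: 51, 26. Column totals: 22, 55. Grand total N = 77.
Expected counts (row total × column total / N):
  Variant A, Converted: 51×22/77 = 14.5714
  Variant A, Did not convert: 51×55/77 = 36.4286
  Variant B, Converted: 26×22/77 = 7.4286
  Variant B, Did not convert: 26×55/77 = 18.5714
Contributions (O − E)²/E:
  (12 − 14.5714)²/14.5714 = 0.4538
  (39 − 36.4286)²/36.4286 = 0.1815
  (10 − 7.4286)²/7.4286 = 0.8901
  (16 − 18.5714)²/18.5714 = 0.3560
χ² = 0.4538 + 0.1815 + 0.8901 + 0.3560 = 1.881

1.881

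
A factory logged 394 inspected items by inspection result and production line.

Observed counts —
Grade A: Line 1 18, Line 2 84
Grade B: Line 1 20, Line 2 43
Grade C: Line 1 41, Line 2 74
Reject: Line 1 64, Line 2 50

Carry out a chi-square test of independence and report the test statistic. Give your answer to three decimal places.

35.343

Row totals: 102, 63, 115, 114. Column totals: 143, 251. Grand total N = 394.
Expected counts (row total × column total / N):
  Grade A, Line 1: 102×143/394 = 37.0203
  Grade A, Line 2: 102×251/394 = 64.9797
  Grade B, Line 1: 63×143/394 = 22.8655
  Grade B, Line 2: 63×251/394 = 40.1345
  Grade C, Line 1: 115×143/394 = 41.7386
  Grade C, Line 2: 115×251/394 = 73.2614
  Reject, Line 1: 114×143/394 = 41.3756
  Reject, Line 2: 114×251/394 = 72.6244
Contributions (O − E)²/E:
  (18 − 37.0203)²/37.0203 = 9.7723
  (84 − 64.9797)²/64.9797 = 5.5675
  (20 − 22.8655)²/22.8655 = 0.3591
  (43 − 40.1345)²/40.1345 = 0.2046
  (41 − 41.7386)²/41.7386 = 0.0131
  (74 − 73.2614)²/73.2614 = 0.0074
  (64 − 41.3756)²/41.3756 = 12.3711
  (50 − 72.6244)²/72.6244 = 7.0481
χ² = 9.7723 + 5.5675 + 0.3591 + 0.2046 + 0.0131 + 0.0074 + 12.3711 + 7.0481 = 35.343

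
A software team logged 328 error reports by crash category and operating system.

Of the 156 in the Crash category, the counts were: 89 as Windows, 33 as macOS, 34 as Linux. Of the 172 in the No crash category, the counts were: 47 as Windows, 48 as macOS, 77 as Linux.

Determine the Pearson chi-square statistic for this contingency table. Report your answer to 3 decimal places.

31.701

Row totals: 156, 172. Column totals: 136, 81, 111. Grand total N = 328.
Expected counts (row total × column total / N):
  Crash, Windows: 156×136/328 = 64.6829
  Crash, macOS: 156×81/328 = 38.5244
  Crash, Linux: 156×111/328 = 52.7927
  No crash, Windows: 172×136/328 = 71.3171
  No crash, macOS: 172×81/328 = 42.4756
  No crash, Linux: 172×111/328 = 58.2073
Contributions (O − E)²/E:
  (89 − 64.6829)²/64.6829 = 9.1418
  (33 − 38.5244)²/38.5244 = 0.7922
  (34 − 52.7927)²/52.7927 = 6.6897
  (47 − 71.3171)²/71.3171 = 8.2914
  (48 − 42.4756)²/42.4756 = 0.7185
  (77 − 58.2073)²/58.2073 = 6.0674
χ² = 9.1418 + 0.7922 + 6.6897 + 8.2914 + 0.7185 + 6.0674 = 31.701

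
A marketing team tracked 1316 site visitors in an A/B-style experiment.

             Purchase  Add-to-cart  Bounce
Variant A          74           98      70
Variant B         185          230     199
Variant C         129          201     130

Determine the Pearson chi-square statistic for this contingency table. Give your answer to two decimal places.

4.74

Row totals: 242, 614, 460. Column totals: 388, 529, 399. Grand total N = 1316.
Expected counts (row total × column total / N):
  Variant A, Purchase: 242×388/1316 = 71.350
  Variant A, Add-to-cart: 242×529/1316 = 97.278
  Variant A, Bounce: 242×399/1316 = 73.372
  Variant B, Purchase: 614×388/1316 = 181.027
  Variant B, Add-to-cart: 614×529/1316 = 246.813
  Variant B, Bounce: 614×399/1316 = 186.160
  Variant C, Purchase: 460×388/1316 = 135.623
  Variant C, Add-to-cart: 460×529/1316 = 184.909
  Variant C, Bounce: 460×399/1316 = 139.468
Contributions (O − E)²/E:
  (74 − 71.350)²/71.350 = 0.0984
  (98 − 97.278)²/97.278 = 0.0054
  (70 − 73.372)²/73.372 = 0.1550
  (185 − 181.027)²/181.027 = 0.0872
  (230 − 246.813)²/246.813 = 1.1453
  (199 − 186.160)²/186.160 = 0.8856
  (129 − 135.623)²/135.623 = 0.3234
  (201 − 184.909)²/184.909 = 1.4003
  (130 − 139.468)²/139.468 = 0.6427
χ² = 0.0984 + 0.0054 + 0.1550 + 0.0872 + 1.1453 + 0.8856 + 0.3234 + 1.4003 + 0.6427 = 4.74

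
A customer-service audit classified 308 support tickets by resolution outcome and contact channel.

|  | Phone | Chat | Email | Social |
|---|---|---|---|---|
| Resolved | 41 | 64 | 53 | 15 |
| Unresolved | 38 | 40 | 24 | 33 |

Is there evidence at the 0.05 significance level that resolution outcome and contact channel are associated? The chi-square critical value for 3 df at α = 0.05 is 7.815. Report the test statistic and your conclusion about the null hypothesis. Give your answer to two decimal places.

Row totals: 173, 135. Column totals: 79, 104, 77, 48. Grand total N = 308.
Expected counts (row total × column total / N):
  Resolved, Phone: 173×79/308 = 44.373
  Resolved, Chat: 173×104/308 = 58.416
  Resolved, Email: 173×77/308 = 43.250
  Resolved, Social: 173×48/308 = 26.961
  Unresolved, Phone: 135×79/308 = 34.627
  Unresolved, Chat: 135×104/308 = 45.584
  Unresolved, Email: 135×77/308 = 33.750
  Unresolved, Social: 135×48/308 = 21.039
Contributions (O − E)²/E:
  (41 − 44.373)²/44.373 = 0.2564
  (64 − 58.416)²/58.416 = 0.5338
  (53 − 43.250)²/43.250 = 2.1980
  (15 − 26.961)²/26.961 = 5.3064
  (38 − 34.627)²/34.627 = 0.3286
  (40 − 45.584)²/45.584 = 0.6840
  (24 − 33.750)²/33.750 = 2.8167
  (33 − 21.039)²/21.039 = 6.8000
χ² = 0.2564 + 0.5338 + 2.1980 + 5.3064 + 0.3286 + 0.6840 + 2.8167 + 6.8000 = 18.92
df = (2−1)(4−1) = 3. Since 18.92 > 7.815, reject the null hypothesis of independence at α = 0.05.

18.92; reject H₀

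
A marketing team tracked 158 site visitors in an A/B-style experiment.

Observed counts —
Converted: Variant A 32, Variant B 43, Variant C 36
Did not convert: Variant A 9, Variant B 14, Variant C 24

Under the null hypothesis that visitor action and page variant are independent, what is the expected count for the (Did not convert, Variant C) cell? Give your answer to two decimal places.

Row total (Did not convert) = 47; column total (Variant C) = 60; grand total N = 158.
Expected count = (row total × column total) / N = 47 × 60 / 158 = 17.85.

17.85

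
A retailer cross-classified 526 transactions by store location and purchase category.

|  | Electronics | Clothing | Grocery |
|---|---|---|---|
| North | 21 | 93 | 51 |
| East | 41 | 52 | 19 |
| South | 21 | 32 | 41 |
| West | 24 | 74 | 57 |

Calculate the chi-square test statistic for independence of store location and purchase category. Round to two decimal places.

40.63

Row totals: 165, 112, 94, 155. Column totals: 107, 251, 168. Grand total N = 526.
Expected counts (row total × column total / N):
  North, Electronics: 165×107/526 = 33.565
  North, Clothing: 165×251/526 = 78.736
  North, Grocery: 165×168/526 = 52.700
  East, Electronics: 112×107/526 = 22.783
  East, Clothing: 112×251/526 = 53.445
  East, Grocery: 112×168/526 = 35.772
  South, Electronics: 94×107/526 = 19.122
  South, Clothing: 94×251/526 = 44.856
  South, Grocery: 94×168/526 = 30.023
  West, Electronics: 155×107/526 = 31.530
  West, Clothing: 155×251/526 = 73.964
  West, Grocery: 155×168/526 = 49.506
Contributions (O − E)²/E:
  (21 − 33.565)²/33.565 = 4.7037
  (93 − 78.736)²/78.736 = 2.5841
  (51 − 52.700)²/52.700 = 0.0548
  (41 − 22.783)²/22.783 = 14.5661
  (52 − 53.445)²/53.445 = 0.0391
  (19 − 35.772)²/35.772 = 7.8637
  (21 − 19.122)²/19.122 = 0.1844
  (32 − 44.856)²/44.856 = 3.6846
  (41 − 30.023)²/30.023 = 4.0134
  (24 − 31.530)²/31.530 = 1.7983
  (74 − 73.964)²/73.964 = 0.0000
  (57 − 49.506)²/49.506 = 1.1344
χ² = 4.7037 + 2.5841 + 0.0548 + 14.5661 + 0.0391 + 7.8637 + 0.1844 + 3.6846 + 4.0134 + 1.7983 + 0.0000 + 1.1344 = 40.63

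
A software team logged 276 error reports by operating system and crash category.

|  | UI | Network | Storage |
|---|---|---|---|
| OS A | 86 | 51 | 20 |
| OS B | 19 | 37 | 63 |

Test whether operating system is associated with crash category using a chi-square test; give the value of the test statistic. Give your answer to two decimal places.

Row totals: 157, 119. Column totals: 105, 88, 83. Grand total N = 276.
Expected counts (row total × column total / N):
  OS A, UI: 157×105/276 = 59.7283
  OS A, Network: 157×88/276 = 50.0580
  OS A, Storage: 157×83/276 = 47.2138
  OS B, UI: 119×105/276 = 45.2717
  OS B, Network: 119×88/276 = 37.9420
  OS B, Storage: 119×83/276 = 35.7862
Contributions (O − E)²/E:
  (86 − 59.7283)²/59.7283 = 11.5557
  (51 − 50.0580)²/50.0580 = 0.0177
  (20 − 47.2138)²/47.2138 = 15.6859
  (19 − 45.2717)²/45.2717 = 15.2458
  (37 − 37.9420)²/37.9420 = 0.0234
  (63 − 35.7862)²/35.7862 = 20.6949
χ² = 11.5557 + 0.0177 + 15.6859 + 15.2458 + 0.0234 + 20.6949 = 63.22

63.22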